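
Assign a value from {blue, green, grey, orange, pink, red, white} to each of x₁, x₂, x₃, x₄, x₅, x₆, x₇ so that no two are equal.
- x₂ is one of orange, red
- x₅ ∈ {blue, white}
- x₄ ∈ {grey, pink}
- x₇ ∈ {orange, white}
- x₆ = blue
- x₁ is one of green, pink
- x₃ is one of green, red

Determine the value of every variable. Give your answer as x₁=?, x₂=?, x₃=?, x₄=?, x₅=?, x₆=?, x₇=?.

x₆ has just one choice, so x₆ = blue. Remove blue from x₅.
x₅ must be white (only option left). So x₇ can't be white.
That leaves x₇ = orange. Eliminate orange elsewhere: x₂.
x₂'s domain is down to {red}, so x₂ = red. Eliminate red elsewhere: x₃.
x₃'s domain is down to {green}, so x₃ = green. Eliminate green elsewhere: x₁.
x₁'s domain is down to {pink}, so x₁ = pink. So x₄ can't be pink.
x₄'s domain is down to {grey}, so x₄ = grey.

x₁=pink, x₂=red, x₃=green, x₄=grey, x₅=white, x₆=blue, x₇=orange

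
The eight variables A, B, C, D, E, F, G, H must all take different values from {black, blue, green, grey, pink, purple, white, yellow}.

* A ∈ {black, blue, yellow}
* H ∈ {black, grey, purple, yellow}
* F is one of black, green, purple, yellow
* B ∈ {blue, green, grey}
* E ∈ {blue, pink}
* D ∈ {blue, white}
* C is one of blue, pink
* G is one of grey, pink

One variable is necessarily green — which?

Among the 8 variables, white fits only D (and all 8 values in {black, blue, green, grey, pink, purple, white, yellow} must be used), so D = white.
The 2 variables C and E are confined to {blue, pink}, which locks those values in; drop them from A, B, G.
G has just one choice, so G = grey. Strike grey from B, H.
So green goes to B.

B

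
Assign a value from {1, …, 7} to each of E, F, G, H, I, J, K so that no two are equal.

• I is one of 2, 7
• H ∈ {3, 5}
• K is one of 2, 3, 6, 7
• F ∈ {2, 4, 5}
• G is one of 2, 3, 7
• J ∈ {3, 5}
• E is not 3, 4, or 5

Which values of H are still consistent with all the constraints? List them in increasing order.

Among the 7 variables, 1 fits only E (and all 7 values in {1, 2, 3, 4, 5, 6, 7} must be used), so E = 1.
The 6 still-open variables draw from only 6 values {2, 3, 4, 5, 6, 7}, so each is used; only F can be 4, hence F = 4.
Among the 5 still-open variables, 6 fits only K (and all 5 values in {2, 3, 5, 6, 7} must be used), so K = 6.
H and J between them cover only {3, 5} — a naked pair. Remove those values from G.
No further eliminations apply; H can still be any of 3, 5.

3, 5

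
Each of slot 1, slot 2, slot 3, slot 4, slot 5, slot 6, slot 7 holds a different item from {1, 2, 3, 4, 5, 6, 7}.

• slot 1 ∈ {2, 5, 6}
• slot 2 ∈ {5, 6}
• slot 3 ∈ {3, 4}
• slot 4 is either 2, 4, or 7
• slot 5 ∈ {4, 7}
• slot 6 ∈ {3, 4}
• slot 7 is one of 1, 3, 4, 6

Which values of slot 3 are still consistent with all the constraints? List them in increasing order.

3, 4

The 7 variables draw from only 7 values {1, 2, 3, 4, 5, 6, 7}, so each is used; only slot 7 can be 1, hence slot 7 = 1.
The 2 variables slot 3 and slot 6 are confined to {3, 4}, which locks those values in; drop them from slot 4, slot 5.
slot 5 has just one choice, so slot 5 = 7. So slot 4 can't be 7.
That leaves slot 4 = 2. Remove 2 from slot 1.
No further eliminations apply; slot 3 can still be any of 3, 4.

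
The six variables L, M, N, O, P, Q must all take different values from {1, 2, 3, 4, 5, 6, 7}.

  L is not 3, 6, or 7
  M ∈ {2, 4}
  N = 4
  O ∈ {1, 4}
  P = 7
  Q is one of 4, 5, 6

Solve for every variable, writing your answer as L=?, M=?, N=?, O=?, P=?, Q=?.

N has just one choice, so N = 4. So L, M, O, Q can't be 4.
O's domain is down to {1}, so O = 1. So L can't be 1.
P has just one choice, so P = 7.
M must be 2 (only option left). So L can't be 2.
That leaves L = 5. Eliminate 5 elsewhere: Q.
Q has just one choice, so Q = 6.

L=5, M=2, N=4, O=1, P=7, Q=6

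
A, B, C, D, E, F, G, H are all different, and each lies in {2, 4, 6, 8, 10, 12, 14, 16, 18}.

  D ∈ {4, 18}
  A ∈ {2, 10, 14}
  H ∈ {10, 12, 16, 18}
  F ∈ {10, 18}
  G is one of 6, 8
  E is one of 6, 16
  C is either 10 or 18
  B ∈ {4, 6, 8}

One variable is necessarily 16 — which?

The 2 variables C and F are confined to {10, 18}, which locks those values in; drop them from A, D, H.
D has just one choice, so D = 4. Eliminate 4 elsewhere: B.
B and G between them cover only {6, 8} — a naked pair. Remove those values from E.
So 16 goes to E.

E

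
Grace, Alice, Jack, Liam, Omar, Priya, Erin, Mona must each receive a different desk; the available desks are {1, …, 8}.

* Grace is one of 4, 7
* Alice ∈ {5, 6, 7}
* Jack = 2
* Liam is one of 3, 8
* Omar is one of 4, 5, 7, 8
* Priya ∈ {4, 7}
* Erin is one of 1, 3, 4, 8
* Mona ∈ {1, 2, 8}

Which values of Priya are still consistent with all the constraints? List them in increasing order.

4, 7

Jack has just one choice, so Jack = 2. Eliminate 2 elsewhere: Mona.
The 7 still-open variables together cover exactly {1, 3, 4, 5, 6, 7, 8} — 7 values for 7 variables — and 6 appears only in Alice's list, so Alice = 6.
Among the 6 still-open variables, 5 fits only Omar (and all 6 values in {1, 3, 4, 5, 7, 8} must be used), so Omar = 5.
Grace and Priya between them cover only {4, 7} — a naked pair. Remove those values from Erin.
No further eliminations apply; Priya can still be any of 4, 7.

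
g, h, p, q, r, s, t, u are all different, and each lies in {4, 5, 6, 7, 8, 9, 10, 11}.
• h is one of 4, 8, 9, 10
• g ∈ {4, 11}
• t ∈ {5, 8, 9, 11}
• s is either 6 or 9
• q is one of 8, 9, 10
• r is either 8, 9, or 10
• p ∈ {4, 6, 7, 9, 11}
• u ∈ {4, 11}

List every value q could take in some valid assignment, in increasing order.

8, 9, 10

The 8 variables together cover exactly {4, 5, 6, 7, 8, 9, 10, 11} — 8 values for 8 variables — and 5 appears only in t's list, so t = 5.
The 7 still-open variables draw from only 7 values {4, 6, 7, 8, 9, 10, 11}, so each is used; only p can be 7, hence p = 7.
Among the 6 still-open variables, 6 fits only s (and all 6 values in {4, 6, 8, 9, 10, 11} must be used), so s = 6.
g and u share exactly the 2 values {4, 11}; by pigeonhole those values go to them, so strike 4, 11 from h.
No further eliminations apply; q can still be any of 8, 9, 10.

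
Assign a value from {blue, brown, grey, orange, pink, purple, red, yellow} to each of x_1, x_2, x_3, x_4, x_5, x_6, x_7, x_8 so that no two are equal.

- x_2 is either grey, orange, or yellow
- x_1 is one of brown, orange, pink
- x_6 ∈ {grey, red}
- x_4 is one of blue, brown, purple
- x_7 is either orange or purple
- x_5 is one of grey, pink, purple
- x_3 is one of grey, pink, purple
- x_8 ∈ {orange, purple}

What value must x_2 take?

Among the 8 variables, blue fits only x_4 (and all 8 values in {blue, brown, grey, orange, pink, purple, red, yellow} must be used), so x_4 = blue.
Among the 7 still-open variables, brown fits only x_1 (and all 7 values in {brown, grey, orange, pink, purple, red, yellow} must be used), so x_1 = brown.
Among the 6 still-open variables, red fits only x_6 (and all 6 values in {grey, orange, pink, purple, red, yellow} must be used), so x_6 = red.
Among the 5 still-open variables, yellow fits only x_2 (and all 5 values in {grey, orange, pink, purple, yellow} must be used), so x_2 = yellow.

yellow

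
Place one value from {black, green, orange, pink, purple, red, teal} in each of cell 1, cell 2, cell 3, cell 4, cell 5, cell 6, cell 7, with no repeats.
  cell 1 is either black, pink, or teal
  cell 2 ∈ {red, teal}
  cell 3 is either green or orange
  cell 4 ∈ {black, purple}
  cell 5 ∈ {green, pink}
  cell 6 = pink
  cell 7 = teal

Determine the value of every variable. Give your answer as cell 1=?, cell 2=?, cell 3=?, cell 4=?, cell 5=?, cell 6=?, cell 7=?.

cell 6 must be pink (only option left). Remove pink from cell 1, cell 5.
cell 7 has just one choice, so cell 7 = teal. Strike teal from cell 1, cell 2.
cell 1 has just one choice, so cell 1 = black. Eliminate black elsewhere: cell 4.
That leaves cell 2 = red.
cell 4 must be purple (only option left).
cell 5's domain is down to {green}, so cell 5 = green. Strike green from cell 3.
cell 3 must be orange (only option left).

cell 1=black, cell 2=red, cell 3=orange, cell 4=purple, cell 5=green, cell 6=pink, cell 7=teal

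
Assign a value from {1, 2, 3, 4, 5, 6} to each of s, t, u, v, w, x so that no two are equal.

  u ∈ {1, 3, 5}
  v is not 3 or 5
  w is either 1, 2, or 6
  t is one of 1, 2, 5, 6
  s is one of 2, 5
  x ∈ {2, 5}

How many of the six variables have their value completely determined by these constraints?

2

Among the 6 variables, 3 fits only u (and all 6 values in {1, 2, 3, 4, 5, 6} must be used), so u = 3.
The 5 still-open variables draw from only 5 values {1, 2, 4, 5, 6}, so each is used; only v can be 4, hence v = 4.
The 2 variables s and x are confined to {2, 5}, which locks those values in; drop them from t, w.
Determined: u=3, v=4. The other variables each still have more than one consistent value. That makes 2.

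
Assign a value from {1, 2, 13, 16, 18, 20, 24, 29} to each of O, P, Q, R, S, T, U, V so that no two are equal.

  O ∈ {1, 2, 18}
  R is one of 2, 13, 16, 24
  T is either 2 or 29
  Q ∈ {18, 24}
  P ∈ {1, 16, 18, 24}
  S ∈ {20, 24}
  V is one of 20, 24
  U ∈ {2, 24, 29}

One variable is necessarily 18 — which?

Q

The 8 variables draw from only 8 values {1, 2, 13, 16, 18, 20, 24, 29}, so each is used; only R can be 13, hence R = 13.
The 7 still-open variables together cover exactly {1, 2, 16, 18, 20, 24, 29} — 7 values for 7 variables — and 16 appears only in P's list, so P = 16.
Among the 6 still-open variables, 1 fits only O (and all 6 values in {1, 2, 18, 20, 24, 29} must be used), so O = 1.
Among the 5 still-open variables, 18 fits only Q (and all 5 values in {2, 18, 20, 24, 29} must be used), so Q = 18.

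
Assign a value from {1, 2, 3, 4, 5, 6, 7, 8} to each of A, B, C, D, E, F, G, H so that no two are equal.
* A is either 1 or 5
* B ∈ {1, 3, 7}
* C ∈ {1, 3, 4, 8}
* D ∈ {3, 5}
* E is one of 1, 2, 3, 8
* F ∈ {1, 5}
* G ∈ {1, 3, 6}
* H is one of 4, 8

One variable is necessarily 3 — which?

D

Among the 8 variables, 2 fits only E (and all 8 values in {1, 2, 3, 4, 5, 6, 7, 8} must be used), so E = 2.
The 7 still-open variables together cover exactly {1, 3, 4, 5, 6, 7, 8} — 7 values for 7 variables — and 6 appears only in G's list, so G = 6.
Among the 6 still-open variables, 7 fits only B (and all 6 values in {1, 3, 4, 5, 7, 8} must be used), so B = 7.
A and F between them cover only {1, 5} — a naked pair. Remove those values from C, D.
So 3 goes to D.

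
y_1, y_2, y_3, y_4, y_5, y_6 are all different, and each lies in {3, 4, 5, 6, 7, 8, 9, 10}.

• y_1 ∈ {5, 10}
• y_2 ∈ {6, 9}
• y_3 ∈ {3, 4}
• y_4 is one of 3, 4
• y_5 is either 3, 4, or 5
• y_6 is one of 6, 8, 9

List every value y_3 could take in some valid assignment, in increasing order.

y_3 and y_4 share exactly the 2 values {3, 4}; by pigeonhole those values go to them, so strike 3, 4 from y_5.
y_5 has just one choice, so y_5 = 5. Eliminate 5 elsewhere: y_1.
That leaves y_1 = 10.
No further eliminations apply; y_3 can still be any of 3, 4.

3, 4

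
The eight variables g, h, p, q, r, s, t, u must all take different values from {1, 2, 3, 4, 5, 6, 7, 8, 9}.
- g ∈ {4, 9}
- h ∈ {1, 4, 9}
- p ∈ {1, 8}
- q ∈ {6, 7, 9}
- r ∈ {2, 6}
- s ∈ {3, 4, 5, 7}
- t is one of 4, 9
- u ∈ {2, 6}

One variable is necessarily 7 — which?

g and t between them cover only {4, 9} — a naked pair. Remove those values from h, q, s.
h has just one choice, so h = 1. So p can't be 1.
That leaves p = 8.
The 2 variables r and u are confined to {2, 6}, which locks those values in; drop them from q.
So 7 goes to q.

q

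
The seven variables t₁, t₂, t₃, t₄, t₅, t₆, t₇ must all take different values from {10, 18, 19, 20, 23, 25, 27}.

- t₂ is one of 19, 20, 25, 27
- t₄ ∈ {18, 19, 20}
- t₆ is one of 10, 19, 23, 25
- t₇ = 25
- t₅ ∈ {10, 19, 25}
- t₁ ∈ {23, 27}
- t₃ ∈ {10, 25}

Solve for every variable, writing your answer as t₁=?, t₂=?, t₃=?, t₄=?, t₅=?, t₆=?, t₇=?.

t₇ has just one choice, so t₇ = 25. Strike 25 from t₂, t₃, t₅, t₆.
That leaves t₃ = 10. Strike 10 from t₅, t₆.
t₅ must be 19 (only option left). Strike 19 from t₂, t₄, t₆.
t₆'s domain is down to {23}, so t₆ = 23. Eliminate 23 elsewhere: t₁.
t₁'s domain is down to {27}, so t₁ = 27. Strike 27 from t₂.
t₂'s domain is down to {20}, so t₂ = 20. Eliminate 20 elsewhere: t₄.
That leaves t₄ = 18.

t₁=27, t₂=20, t₃=10, t₄=18, t₅=19, t₆=23, t₇=25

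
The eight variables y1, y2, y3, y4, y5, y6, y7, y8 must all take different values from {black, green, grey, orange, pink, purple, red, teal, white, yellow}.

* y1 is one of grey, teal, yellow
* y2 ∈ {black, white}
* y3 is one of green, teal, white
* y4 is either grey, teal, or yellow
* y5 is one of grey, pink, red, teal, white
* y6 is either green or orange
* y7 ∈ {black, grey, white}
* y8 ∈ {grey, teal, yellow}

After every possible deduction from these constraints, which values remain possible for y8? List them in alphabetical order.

grey, teal, yellow

y1, y4, y8 share exactly the 3 values {grey, teal, yellow}; by pigeonhole those values go to them, so strike grey, teal, yellow from y3, y5, y7.
y2 and y7 between them cover only {black, white} — a naked pair. Remove those values from y3, y5.
y3 has just one choice, so y3 = green. So y6 can't be green.
y6's domain is down to {orange}, so y6 = orange.
No further eliminations apply; y8 can still be any of grey, teal, yellow.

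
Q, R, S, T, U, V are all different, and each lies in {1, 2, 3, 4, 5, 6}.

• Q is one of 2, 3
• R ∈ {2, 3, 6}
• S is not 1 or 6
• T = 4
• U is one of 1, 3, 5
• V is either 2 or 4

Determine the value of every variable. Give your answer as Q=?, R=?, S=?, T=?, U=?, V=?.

Q=3, R=6, S=5, T=4, U=1, V=2

T must be 4 (only option left). Strike 4 from S, V.
That leaves V = 2. So Q, R, S can't be 2.
Q has just one choice, so Q = 3. So R, S, U can't be 3.
R's domain is down to {6}, so R = 6.
S has just one choice, so S = 5. Remove 5 from U.
U's domain is down to {1}, so U = 1.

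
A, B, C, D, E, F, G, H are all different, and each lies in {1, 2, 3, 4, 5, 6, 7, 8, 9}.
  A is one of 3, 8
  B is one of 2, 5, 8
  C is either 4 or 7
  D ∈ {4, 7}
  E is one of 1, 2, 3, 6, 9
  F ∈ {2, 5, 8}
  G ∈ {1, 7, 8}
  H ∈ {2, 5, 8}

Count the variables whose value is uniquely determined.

2

The 2 variables C and D are confined to {4, 7}, which locks those values in; drop them from G.
B, F, H between them cover only {2, 5, 8} — a naked triple. Remove those values from A, E, G.
A's domain is down to {3}, so A = 3. Eliminate 3 elsewhere: E.
G has just one choice, so G = 1. Remove 1 from E.
Determined: A=3, G=1. The other variables each still have more than one consistent value. That makes 2.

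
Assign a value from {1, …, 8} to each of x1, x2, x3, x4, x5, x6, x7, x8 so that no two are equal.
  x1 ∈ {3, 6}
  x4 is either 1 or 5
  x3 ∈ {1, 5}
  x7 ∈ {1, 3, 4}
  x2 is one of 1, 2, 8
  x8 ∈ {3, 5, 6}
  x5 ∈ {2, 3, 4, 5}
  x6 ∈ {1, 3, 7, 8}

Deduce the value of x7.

Among the 8 variables, 7 fits only x6 (and all 8 values in {1, 2, 3, 4, 5, 6, 7, 8} must be used), so x6 = 7.
The 7 still-open variables draw from only 7 values {1, 2, 3, 4, 5, 6, 8}, so each is used; only x2 can be 8, hence x2 = 8.
The 6 still-open variables together cover exactly {1, 2, 3, 4, 5, 6} — 6 values for 6 variables — and 2 appears only in x5's list, so x5 = 2.
The 5 still-open variables together cover exactly {1, 3, 4, 5, 6} — 5 values for 5 variables — and 4 appears only in x7's list, so x7 = 4.

4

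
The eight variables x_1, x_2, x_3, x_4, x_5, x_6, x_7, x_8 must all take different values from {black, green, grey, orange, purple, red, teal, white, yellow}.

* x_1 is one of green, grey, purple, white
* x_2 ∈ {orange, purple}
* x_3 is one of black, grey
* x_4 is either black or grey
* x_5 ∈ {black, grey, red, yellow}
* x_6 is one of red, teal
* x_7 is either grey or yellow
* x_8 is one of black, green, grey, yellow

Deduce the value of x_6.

The 2 variables x_3 and x_4 are confined to {black, grey}, which locks those values in; drop them from x_1, x_5, x_7, x_8.
x_7 has just one choice, so x_7 = yellow. So x_5, x_8 can't be yellow.
x_8 has just one choice, so x_8 = green. So x_1 can't be green.
x_5 has just one choice, so x_5 = red. Remove red from x_6.
So x_6 = teal.

teal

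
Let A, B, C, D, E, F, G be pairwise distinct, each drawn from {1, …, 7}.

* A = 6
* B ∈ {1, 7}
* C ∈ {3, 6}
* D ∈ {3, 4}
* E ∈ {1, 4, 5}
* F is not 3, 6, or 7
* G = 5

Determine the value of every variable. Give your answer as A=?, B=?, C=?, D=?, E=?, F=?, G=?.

A=6, B=7, C=3, D=4, E=1, F=2, G=5

A's domain is down to {6}, so A = 6. Strike 6 from C.
C's domain is down to {3}, so C = 3. So D can't be 3.
D must be 4 (only option left). Remove 4 from E, F.
G's domain is down to {5}, so G = 5. Remove 5 from E, F.
E has just one choice, so E = 1. Eliminate 1 elsewhere: B, F.
F's domain is down to {2}, so F = 2.
B's domain is down to {7}, so B = 7.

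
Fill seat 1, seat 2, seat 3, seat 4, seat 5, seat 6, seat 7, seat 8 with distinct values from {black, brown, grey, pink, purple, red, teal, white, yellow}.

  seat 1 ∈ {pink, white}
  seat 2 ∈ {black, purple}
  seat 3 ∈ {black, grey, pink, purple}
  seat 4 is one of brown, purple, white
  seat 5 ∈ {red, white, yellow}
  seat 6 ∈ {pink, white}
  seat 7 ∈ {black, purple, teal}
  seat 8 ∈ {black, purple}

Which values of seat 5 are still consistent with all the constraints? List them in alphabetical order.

red, yellow

The 2 variables seat 1 and seat 6 are confined to {pink, white}, which locks those values in; drop them from seat 3, seat 4, seat 5.
seat 2 and seat 8 share exactly the 2 values {black, purple}; by pigeonhole those values go to them, so strike black, purple from seat 3, seat 4, seat 7.
That leaves seat 3 = grey.
That leaves seat 4 = brown.
seat 7 must be teal (only option left).
No further eliminations apply; seat 5 can still be any of red, yellow.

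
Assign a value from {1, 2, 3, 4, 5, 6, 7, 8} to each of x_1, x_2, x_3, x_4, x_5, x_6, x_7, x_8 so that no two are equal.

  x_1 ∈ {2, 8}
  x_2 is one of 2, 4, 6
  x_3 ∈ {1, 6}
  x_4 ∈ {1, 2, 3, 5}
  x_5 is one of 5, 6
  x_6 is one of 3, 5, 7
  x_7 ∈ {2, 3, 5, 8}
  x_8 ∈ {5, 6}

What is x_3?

Among the 8 variables, 4 fits only x_2 (and all 8 values in {1, 2, 3, 4, 5, 6, 7, 8} must be used), so x_2 = 4.
The 7 still-open variables draw from only 7 values {1, 2, 3, 5, 6, 7, 8}, so each is used; only x_6 can be 7, hence x_6 = 7.
x_5 and x_8 between them cover only {5, 6} — a naked pair. Remove those values from x_3, x_4, x_7.
So x_3 = 1.

1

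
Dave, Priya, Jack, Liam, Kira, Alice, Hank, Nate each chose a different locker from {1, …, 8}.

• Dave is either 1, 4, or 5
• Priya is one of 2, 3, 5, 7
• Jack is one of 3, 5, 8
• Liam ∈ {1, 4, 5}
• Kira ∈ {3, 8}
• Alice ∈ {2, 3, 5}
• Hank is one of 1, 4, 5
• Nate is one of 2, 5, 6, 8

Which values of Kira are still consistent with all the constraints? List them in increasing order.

3, 8

Among the 8 variables, 6 fits only Nate (and all 8 values in {1, 2, 3, 4, 5, 6, 7, 8} must be used), so Nate = 6.
Among the 7 still-open variables, 7 fits only Priya (and all 7 values in {1, 2, 3, 4, 5, 7, 8} must be used), so Priya = 7.
Among the 6 still-open variables, 2 fits only Alice (and all 6 values in {1, 2, 3, 4, 5, 8} must be used), so Alice = 2.
Dave, Liam, Hank between them cover only {1, 4, 5} — a naked triple. Remove those values from Jack.
No further eliminations apply; Kira can still be any of 3, 8.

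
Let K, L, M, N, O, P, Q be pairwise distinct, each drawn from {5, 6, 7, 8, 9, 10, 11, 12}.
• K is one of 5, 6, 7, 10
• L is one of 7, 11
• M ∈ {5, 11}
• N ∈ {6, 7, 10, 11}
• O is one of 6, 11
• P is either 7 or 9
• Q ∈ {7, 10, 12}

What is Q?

12

The 7 variables draw from only 7 values {5, 6, 7, 9, 10, 11, 12}, so each is used; only P can be 9, hence P = 9.
The 6 still-open variables together cover exactly {5, 6, 7, 10, 11, 12} — 6 values for 6 variables — and 12 appears only in Q's list, so Q = 12.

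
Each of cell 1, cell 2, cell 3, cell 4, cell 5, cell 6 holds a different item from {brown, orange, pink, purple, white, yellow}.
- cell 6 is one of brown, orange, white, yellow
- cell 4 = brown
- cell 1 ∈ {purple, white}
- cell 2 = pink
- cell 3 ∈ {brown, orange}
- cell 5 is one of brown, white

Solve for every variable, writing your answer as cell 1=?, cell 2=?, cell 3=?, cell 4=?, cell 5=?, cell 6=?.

cell 2 must be pink (only option left).
cell 4's domain is down to {brown}, so cell 4 = brown. So cell 3, cell 5, cell 6 can't be brown.
cell 5 must be white (only option left). Strike white from cell 1, cell 6.
That leaves cell 1 = purple.
cell 3 must be orange (only option left). Strike orange from cell 6.
cell 6 has just one choice, so cell 6 = yellow.

cell 1=purple, cell 2=pink, cell 3=orange, cell 4=brown, cell 5=white, cell 6=yellow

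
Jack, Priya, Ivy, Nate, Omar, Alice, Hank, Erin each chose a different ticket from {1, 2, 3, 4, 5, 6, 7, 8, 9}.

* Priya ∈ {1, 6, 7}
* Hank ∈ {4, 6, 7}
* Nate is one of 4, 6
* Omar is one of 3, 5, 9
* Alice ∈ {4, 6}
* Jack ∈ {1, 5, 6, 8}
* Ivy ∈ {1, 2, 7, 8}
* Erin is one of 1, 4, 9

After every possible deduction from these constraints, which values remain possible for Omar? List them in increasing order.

3, 5

Nate and Alice share exactly the 2 values {4, 6}; by pigeonhole those values go to them, so strike 4, 6 from Jack, Priya, Hank, Erin.
Hank must be 7 (only option left). Strike 7 from Priya, Ivy.
Priya has just one choice, so Priya = 1. So Jack, Ivy, Erin can't be 1.
That leaves Erin = 9. Remove 9 from Omar.
No further eliminations apply; Omar can still be any of 3, 5.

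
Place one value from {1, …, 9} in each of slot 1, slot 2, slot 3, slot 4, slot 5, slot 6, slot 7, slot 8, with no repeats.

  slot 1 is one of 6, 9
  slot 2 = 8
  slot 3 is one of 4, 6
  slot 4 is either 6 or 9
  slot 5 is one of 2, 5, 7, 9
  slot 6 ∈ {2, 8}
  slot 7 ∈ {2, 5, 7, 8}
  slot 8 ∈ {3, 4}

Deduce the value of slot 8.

3

slot 2's domain is down to {8}, so slot 2 = 8. Strike 8 from slot 6, slot 7.
slot 6 has just one choice, so slot 6 = 2. So slot 5, slot 7 can't be 2.
The 6 still-open variables draw from only 6 values {3, 4, 5, 6, 7, 9}, so each is used; only slot 8 can be 3, hence slot 8 = 3.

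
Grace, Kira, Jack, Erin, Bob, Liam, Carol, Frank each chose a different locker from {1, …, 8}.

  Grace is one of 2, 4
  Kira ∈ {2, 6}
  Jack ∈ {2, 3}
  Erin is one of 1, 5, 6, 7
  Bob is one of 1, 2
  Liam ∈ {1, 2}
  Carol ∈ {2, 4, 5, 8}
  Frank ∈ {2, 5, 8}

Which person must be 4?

Among the 8 variables, 3 fits only Jack (and all 8 values in {1, 2, 3, 4, 5, 6, 7, 8} must be used), so Jack = 3.
The 7 still-open variables draw from only 7 values {1, 2, 4, 5, 6, 7, 8}, so each is used; only Erin can be 7, hence Erin = 7.
The 6 still-open variables draw from only 6 values {1, 2, 4, 5, 6, 8}, so each is used; only Kira can be 6, hence Kira = 6.
Bob and Liam share exactly the 2 values {1, 2}; by pigeonhole those values go to them, so strike 1, 2 from Grace, Carol, Frank.
So 4 goes to Grace.

Grace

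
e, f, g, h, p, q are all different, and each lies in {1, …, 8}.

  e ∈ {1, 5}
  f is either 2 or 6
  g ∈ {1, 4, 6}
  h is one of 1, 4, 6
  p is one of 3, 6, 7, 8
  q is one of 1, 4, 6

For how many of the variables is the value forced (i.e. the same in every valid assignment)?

2

g, h, q share exactly the 3 values {1, 4, 6}; by pigeonhole those values go to them, so strike 1, 4, 6 from e, f, p.
That leaves e = 5.
f's domain is down to {2}, so f = 2.
Determined: e=5, f=2. The other variables each still have more than one consistent value. That makes 2.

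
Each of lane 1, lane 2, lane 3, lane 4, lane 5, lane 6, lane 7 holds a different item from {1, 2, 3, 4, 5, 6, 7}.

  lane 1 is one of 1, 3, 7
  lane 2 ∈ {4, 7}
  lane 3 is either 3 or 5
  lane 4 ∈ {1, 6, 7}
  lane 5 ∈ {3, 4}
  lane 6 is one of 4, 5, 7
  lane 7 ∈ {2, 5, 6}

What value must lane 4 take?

The 7 variables together cover exactly {1, 2, 3, 4, 5, 6, 7} — 7 values for 7 variables — and 2 appears only in lane 7's list, so lane 7 = 2.
The 6 still-open variables draw from only 6 values {1, 3, 4, 5, 6, 7}, so each is used; only lane 4 can be 6, hence lane 4 = 6.

6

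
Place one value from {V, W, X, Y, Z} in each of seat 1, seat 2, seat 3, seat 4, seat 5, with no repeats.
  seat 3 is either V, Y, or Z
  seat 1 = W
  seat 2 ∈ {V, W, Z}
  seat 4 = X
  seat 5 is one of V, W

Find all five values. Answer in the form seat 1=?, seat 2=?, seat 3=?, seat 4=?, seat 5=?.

seat 1 has just one choice, so seat 1 = W. Strike W from seat 2, seat 5.
That leaves seat 4 = X.
That leaves seat 5 = V. So seat 2, seat 3 can't be V.
seat 2 has just one choice, so seat 2 = Z. So seat 3 can't be Z.
seat 3 has just one choice, so seat 3 = Y.

seat 1=W, seat 2=Z, seat 3=Y, seat 4=X, seat 5=V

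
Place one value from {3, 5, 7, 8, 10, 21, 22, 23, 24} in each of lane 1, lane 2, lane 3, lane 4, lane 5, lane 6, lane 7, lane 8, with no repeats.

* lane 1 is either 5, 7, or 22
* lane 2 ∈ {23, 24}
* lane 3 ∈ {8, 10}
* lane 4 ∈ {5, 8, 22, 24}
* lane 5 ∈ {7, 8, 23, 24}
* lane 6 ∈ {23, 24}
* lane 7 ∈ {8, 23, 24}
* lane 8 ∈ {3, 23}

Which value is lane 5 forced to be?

Among the 8 variables, 3 fits only lane 8 (and all 8 values in {3, 5, 7, 8, 10, 22, 23, 24} must be used), so lane 8 = 3.
The 7 still-open variables together cover exactly {5, 7, 8, 10, 22, 23, 24} — 7 values for 7 variables — and 10 appears only in lane 3's list, so lane 3 = 10.
lane 2 and lane 6 share exactly the 2 values {23, 24}; by pigeonhole those values go to them, so strike 23, 24 from lane 4, lane 5, lane 7.
lane 7 has just one choice, so lane 7 = 8. Eliminate 8 elsewhere: lane 4, lane 5.
So lane 5 = 7.

7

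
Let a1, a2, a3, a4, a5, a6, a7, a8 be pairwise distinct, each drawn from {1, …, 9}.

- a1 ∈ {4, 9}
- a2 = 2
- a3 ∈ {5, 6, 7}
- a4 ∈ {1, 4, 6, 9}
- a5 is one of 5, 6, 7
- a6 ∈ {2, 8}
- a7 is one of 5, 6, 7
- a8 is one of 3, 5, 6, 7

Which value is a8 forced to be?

3

a2 has just one choice, so a2 = 2. Eliminate 2 elsewhere: a6.
a6 has just one choice, so a6 = 8.
The 3 variables a3, a5, a7 are confined to {5, 6, 7}, which locks those values in; drop them from a4, a8.
So a8 = 3.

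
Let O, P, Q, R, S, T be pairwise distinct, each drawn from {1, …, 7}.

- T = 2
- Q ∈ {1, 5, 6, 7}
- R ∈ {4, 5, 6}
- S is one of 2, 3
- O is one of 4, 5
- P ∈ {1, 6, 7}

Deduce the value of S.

T's domain is down to {2}, so T = 2. Remove 2 from S.
So S = 3.

3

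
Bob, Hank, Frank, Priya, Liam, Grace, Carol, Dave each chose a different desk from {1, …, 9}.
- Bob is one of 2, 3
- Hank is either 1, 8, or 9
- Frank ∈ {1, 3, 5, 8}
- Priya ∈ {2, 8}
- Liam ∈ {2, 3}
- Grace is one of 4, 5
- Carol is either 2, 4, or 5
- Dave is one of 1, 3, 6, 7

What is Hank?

Bob and Liam share exactly the 2 values {2, 3}; by pigeonhole those values go to them, so strike 2, 3 from Frank, Priya, Carol, Dave.
Priya must be 8 (only option left). Strike 8 from Hank, Frank.
Grace and Carol between them cover only {4, 5} — a naked pair. Remove those values from Frank.
Frank's domain is down to {1}, so Frank = 1. Eliminate 1 elsewhere: Hank, Dave.
So Hank = 9.

9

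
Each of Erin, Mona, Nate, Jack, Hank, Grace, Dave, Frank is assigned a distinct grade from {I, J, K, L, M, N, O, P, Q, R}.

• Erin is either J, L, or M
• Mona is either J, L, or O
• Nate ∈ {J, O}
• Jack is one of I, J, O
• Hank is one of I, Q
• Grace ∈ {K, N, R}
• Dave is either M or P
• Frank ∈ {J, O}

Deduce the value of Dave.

P

Nate and Frank between them cover only {J, O} — a naked pair. Remove those values from Erin, Mona, Jack.
Mona's domain is down to {L}, so Mona = L. Remove L from Erin.
Jack's domain is down to {I}, so Jack = I. Remove I from Hank.
Hank's domain is down to {Q}, so Hank = Q.
Erin has just one choice, so Erin = M. Remove M from Dave.
So Dave = P.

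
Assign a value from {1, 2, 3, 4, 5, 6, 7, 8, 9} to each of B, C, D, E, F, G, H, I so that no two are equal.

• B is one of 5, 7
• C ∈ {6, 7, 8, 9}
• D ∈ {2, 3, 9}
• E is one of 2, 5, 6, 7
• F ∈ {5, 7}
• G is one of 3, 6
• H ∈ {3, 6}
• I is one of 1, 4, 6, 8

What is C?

The 2 variables B and F are confined to {5, 7}, which locks those values in; drop them from C, E.
G and H between them cover only {3, 6} — a naked pair. Remove those values from C, D, E, I.
That leaves E = 2. Eliminate 2 elsewhere: D.
D must be 9 (only option left). Eliminate 9 elsewhere: C.
So C = 8.

8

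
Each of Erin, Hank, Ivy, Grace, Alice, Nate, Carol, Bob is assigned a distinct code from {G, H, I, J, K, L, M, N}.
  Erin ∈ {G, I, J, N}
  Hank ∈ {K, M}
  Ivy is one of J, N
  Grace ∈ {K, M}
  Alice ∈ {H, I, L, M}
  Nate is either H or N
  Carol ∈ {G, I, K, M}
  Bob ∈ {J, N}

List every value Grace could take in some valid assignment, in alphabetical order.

The 8 variables draw from only 8 values {G, H, I, J, K, L, M, N}, so each is used; only Alice can be L, hence Alice = L.
The 7 still-open variables draw from only 7 values {G, H, I, J, K, M, N}, so each is used; only Nate can be H, hence Nate = H.
Hank and Grace share exactly the 2 values {K, M}; by pigeonhole those values go to them, so strike K, M from Carol.
The 2 variables Ivy and Bob are confined to {J, N}, which locks those values in; drop them from Erin.
No further eliminations apply; Grace can still be any of K, M.

K, M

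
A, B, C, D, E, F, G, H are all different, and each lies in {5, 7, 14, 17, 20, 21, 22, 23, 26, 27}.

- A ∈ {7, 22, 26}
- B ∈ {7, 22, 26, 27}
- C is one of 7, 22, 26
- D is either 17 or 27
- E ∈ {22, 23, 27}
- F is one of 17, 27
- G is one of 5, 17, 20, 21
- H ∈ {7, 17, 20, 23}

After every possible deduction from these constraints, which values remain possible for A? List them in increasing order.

The 2 variables D and F are confined to {17, 27}, which locks those values in; drop them from B, E, G, H.
The 3 variables A, B, C are confined to {7, 22, 26}, which locks those values in; drop them from E, H.
E must be 23 (only option left). Remove 23 from H.
H must be 20 (only option left). Eliminate 20 elsewhere: G.
No further eliminations apply; A can still be any of 7, 22, 26.

7, 22, 26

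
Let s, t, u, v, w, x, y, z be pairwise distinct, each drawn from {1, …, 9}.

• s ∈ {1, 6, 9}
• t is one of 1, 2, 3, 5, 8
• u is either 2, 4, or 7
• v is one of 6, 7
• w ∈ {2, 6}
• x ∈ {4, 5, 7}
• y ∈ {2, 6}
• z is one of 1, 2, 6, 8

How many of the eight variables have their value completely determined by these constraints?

3

w and y share exactly the 2 values {2, 6}; by pigeonhole those values go to them, so strike 2, 6 from s, t, u, v, z.
That leaves v = 7. Remove 7 from u, x.
u's domain is down to {4}, so u = 4. Eliminate 4 elsewhere: x.
x must be 5 (only option left). Eliminate 5 elsewhere: t.
Determined: u=4, v=7, x=5. The other variables each still have more than one consistent value. That makes 3.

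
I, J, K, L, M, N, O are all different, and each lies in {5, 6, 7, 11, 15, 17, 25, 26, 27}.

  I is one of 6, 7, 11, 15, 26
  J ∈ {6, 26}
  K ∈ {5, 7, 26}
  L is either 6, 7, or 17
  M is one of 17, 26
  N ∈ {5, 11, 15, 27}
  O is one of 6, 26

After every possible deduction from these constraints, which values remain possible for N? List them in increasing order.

J and O between them cover only {6, 26} — a naked pair. Remove those values from I, K, L, M.
M has just one choice, so M = 17. Eliminate 17 elsewhere: L.
L must be 7 (only option left). Eliminate 7 elsewhere: I, K.
That leaves K = 5. Strike 5 from N.
No further eliminations apply; N can still be any of 11, 15, 27.

11, 15, 27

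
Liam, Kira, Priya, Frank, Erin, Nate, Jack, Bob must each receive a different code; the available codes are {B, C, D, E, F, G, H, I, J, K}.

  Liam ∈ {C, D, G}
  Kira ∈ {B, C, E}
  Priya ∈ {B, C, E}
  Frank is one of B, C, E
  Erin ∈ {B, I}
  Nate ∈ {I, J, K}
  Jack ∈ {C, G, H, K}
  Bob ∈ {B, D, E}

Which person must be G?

Liam

The 3 variables Kira, Priya, Frank are confined to {B, C, E}, which locks those values in; drop them from Liam, Erin, Jack, Bob.
Erin must be I (only option left). Eliminate I elsewhere: Nate.
Bob has just one choice, so Bob = D. So Liam can't be D.
So G goes to Liam.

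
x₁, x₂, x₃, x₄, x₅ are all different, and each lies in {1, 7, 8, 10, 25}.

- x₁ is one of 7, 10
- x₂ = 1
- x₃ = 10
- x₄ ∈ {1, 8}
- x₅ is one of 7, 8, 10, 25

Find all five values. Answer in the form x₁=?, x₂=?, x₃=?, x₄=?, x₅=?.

x₁=7, x₂=1, x₃=10, x₄=8, x₅=25

x₂ has just one choice, so x₂ = 1. Eliminate 1 elsewhere: x₄.
x₃ must be 10 (only option left). Eliminate 10 elsewhere: x₁, x₅.
x₄ must be 8 (only option left). Eliminate 8 elsewhere: x₅.
That leaves x₁ = 7. Remove 7 from x₅.
That leaves x₅ = 25.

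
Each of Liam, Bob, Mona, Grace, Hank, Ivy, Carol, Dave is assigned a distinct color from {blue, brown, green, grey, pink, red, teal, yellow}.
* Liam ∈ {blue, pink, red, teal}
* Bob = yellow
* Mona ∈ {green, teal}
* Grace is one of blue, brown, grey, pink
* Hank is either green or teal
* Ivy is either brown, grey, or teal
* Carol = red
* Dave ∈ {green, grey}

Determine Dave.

Bob has just one choice, so Bob = yellow.
Carol's domain is down to {red}, so Carol = red. Eliminate red elsewhere: Liam.
Mona and Hank share exactly the 2 values {green, teal}; by pigeonhole those values go to them, so strike green, teal from Liam, Ivy, Dave.
So Dave = grey.

grey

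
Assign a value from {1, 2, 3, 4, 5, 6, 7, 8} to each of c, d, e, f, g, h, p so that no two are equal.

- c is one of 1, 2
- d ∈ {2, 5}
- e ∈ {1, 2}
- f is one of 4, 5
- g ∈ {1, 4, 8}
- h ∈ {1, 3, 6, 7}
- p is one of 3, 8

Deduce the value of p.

c and e share exactly the 2 values {1, 2}; by pigeonhole those values go to them, so strike 1, 2 from d, g, h.
d has just one choice, so d = 5. Remove 5 from f.
f's domain is down to {4}, so f = 4. Strike 4 from g.
g's domain is down to {8}, so g = 8. Strike 8 from p.
So p = 3.

3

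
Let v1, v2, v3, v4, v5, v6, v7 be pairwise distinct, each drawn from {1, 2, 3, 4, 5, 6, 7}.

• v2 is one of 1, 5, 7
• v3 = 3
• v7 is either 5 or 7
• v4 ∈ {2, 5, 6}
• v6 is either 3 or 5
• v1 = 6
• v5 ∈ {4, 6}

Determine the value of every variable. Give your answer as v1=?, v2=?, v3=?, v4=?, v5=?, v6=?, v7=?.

v1 has just one choice, so v1 = 6. Strike 6 from v4, v5.
v3's domain is down to {3}, so v3 = 3. Strike 3 from v6.
That leaves v5 = 4.
v6 has just one choice, so v6 = 5. Eliminate 5 elsewhere: v2, v4, v7.
v7 must be 7 (only option left). Strike 7 from v2.
v2 has just one choice, so v2 = 1.
v4 must be 2 (only option left).

v1=6, v2=1, v3=3, v4=2, v5=4, v6=5, v7=7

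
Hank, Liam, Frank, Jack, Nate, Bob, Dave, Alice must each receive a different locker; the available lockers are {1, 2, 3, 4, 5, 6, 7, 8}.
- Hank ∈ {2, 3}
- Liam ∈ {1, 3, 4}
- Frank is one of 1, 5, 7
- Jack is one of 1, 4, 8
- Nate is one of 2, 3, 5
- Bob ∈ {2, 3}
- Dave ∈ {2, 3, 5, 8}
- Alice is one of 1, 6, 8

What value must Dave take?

8

The 8 variables together cover exactly {1, 2, 3, 4, 5, 6, 7, 8} — 8 values for 8 variables — and 6 appears only in Alice's list, so Alice = 6.
Among the 7 still-open variables, 7 fits only Frank (and all 7 values in {1, 2, 3, 4, 5, 7, 8} must be used), so Frank = 7.
Hank and Bob between them cover only {2, 3} — a naked pair. Remove those values from Liam, Nate, Dave.
That leaves Nate = 5. So Dave can't be 5.
So Dave = 8.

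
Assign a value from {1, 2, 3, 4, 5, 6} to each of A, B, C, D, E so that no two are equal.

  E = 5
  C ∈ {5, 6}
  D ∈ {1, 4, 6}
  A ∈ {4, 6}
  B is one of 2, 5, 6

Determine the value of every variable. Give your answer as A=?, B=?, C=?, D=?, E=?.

E has just one choice, so E = 5. Strike 5 from B, C.
That leaves C = 6. Remove 6 from A, B, D.
A must be 4 (only option left). Strike 4 from D.
B's domain is down to {2}, so B = 2.
That leaves D = 1.

A=4, B=2, C=6, D=1, E=5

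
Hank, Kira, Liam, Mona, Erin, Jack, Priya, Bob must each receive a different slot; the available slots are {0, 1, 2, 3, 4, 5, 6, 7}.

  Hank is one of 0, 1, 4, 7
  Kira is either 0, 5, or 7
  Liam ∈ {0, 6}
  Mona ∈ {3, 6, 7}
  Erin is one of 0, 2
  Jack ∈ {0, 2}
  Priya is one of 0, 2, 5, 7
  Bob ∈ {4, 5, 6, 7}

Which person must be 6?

Liam

The 8 variables together cover exactly {0, 1, 2, 3, 4, 5, 6, 7} — 8 values for 8 variables — and 1 appears only in Hank's list, so Hank = 1.
The 7 still-open variables together cover exactly {0, 2, 3, 4, 5, 6, 7} — 7 values for 7 variables — and 3 appears only in Mona's list, so Mona = 3.
The 6 still-open variables together cover exactly {0, 2, 4, 5, 6, 7} — 6 values for 6 variables — and 4 appears only in Bob's list, so Bob = 4.
The 5 still-open variables draw from only 5 values {0, 2, 5, 6, 7}, so each is used; only Liam can be 6, hence Liam = 6.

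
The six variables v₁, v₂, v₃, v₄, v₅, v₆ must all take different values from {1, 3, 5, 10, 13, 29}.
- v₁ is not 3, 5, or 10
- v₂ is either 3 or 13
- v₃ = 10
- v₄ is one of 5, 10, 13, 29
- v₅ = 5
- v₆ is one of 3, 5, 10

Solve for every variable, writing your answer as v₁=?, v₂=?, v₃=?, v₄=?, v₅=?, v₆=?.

v₃ must be 10 (only option left). Remove 10 from v₄, v₆.
v₅ must be 5 (only option left). So v₄, v₆ can't be 5.
v₆ must be 3 (only option left). So v₂ can't be 3.
v₂ must be 13 (only option left). So v₁, v₄ can't be 13.
v₄ must be 29 (only option left). So v₁ can't be 29.
v₁ has just one choice, so v₁ = 1.

v₁=1, v₂=13, v₃=10, v₄=29, v₅=5, v₆=3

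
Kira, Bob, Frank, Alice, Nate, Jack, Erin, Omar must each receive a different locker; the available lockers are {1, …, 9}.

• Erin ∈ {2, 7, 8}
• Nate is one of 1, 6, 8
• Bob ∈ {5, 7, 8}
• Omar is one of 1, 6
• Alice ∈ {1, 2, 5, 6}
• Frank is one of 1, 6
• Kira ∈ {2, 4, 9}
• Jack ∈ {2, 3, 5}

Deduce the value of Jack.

Frank and Omar share exactly the 2 values {1, 6}; by pigeonhole those values go to them, so strike 1, 6 from Alice, Nate.
Nate must be 8 (only option left). So Bob, Erin can't be 8.
Bob, Alice, Erin share exactly the 3 values {2, 5, 7}; by pigeonhole those values go to them, so strike 2, 5, 7 from Kira, Jack.
So Jack = 3.

3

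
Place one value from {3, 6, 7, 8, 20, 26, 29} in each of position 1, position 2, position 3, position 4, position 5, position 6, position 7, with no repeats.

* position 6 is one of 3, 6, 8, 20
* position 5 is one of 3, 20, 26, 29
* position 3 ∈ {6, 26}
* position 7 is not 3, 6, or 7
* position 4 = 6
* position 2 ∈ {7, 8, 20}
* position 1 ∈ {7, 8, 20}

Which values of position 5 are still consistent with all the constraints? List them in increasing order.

position 4 must be 6 (only option left). Eliminate 6 elsewhere: position 3, position 6.
position 3 must be 26 (only option left). Strike 26 from position 5, position 7.
No further eliminations apply; position 5 can still be any of 3, 20, 29.

3, 20, 29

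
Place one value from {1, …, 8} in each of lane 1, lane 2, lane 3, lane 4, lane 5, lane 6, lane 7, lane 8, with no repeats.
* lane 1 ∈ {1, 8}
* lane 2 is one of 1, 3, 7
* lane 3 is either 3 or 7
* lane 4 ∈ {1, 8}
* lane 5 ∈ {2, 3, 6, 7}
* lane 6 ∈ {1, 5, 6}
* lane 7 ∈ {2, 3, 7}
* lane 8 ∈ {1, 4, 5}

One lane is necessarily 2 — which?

lane 7

Among the 8 variables, 4 fits only lane 8 (and all 8 values in {1, 2, 3, 4, 5, 6, 7, 8} must be used), so lane 8 = 4.
The 7 still-open variables together cover exactly {1, 2, 3, 5, 6, 7, 8} — 7 values for 7 variables — and 5 appears only in lane 6's list, so lane 6 = 5.
The 6 still-open variables draw from only 6 values {1, 2, 3, 6, 7, 8}, so each is used; only lane 5 can be 6, hence lane 5 = 6.
The 5 still-open variables together cover exactly {1, 2, 3, 7, 8} — 5 values for 5 variables — and 2 appears only in lane 7's list, so lane 7 = 2.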